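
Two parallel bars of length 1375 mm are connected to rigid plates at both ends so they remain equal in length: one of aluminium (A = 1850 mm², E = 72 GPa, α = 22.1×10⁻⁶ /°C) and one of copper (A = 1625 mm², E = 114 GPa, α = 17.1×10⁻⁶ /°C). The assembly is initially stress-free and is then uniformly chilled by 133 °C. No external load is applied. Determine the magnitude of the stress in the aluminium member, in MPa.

σ ≈ 27.9 MPa (tensile)

Equilibrium of a rigid end plate with no external load gives equal and opposite internal forces ±P in the two members. Since α_{aluminium} > α_{copper}, cooling drives the aluminium into tension and the copper into compression.
Setting the final lengths equal and cancelling L: (α₁ − α₂)ΔT = P/(A₁E₁) + P/(A₂E₂).
|α₁ − α₂|·ΔT = 5×10⁻⁶ × 133 = 0.000665.
1/(A₁E₁) + 1/(A₂E₂) = 1/(1850×72×10³) + 1/(1625×114×10³) = 1.291×10⁻⁸ N⁻¹.
P = 0.000665 / 1.291×10⁻⁸ = 51530 N = 51.53 kN.
σ_{aluminium} = P/A₁ = 51530/1850 = 27.85 MPa, tensile.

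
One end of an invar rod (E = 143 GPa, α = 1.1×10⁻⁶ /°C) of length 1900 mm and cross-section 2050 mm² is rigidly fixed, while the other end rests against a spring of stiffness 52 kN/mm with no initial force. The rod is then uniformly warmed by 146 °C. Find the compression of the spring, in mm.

δ ≈ 0.228 mm

If the spring were absent the rod would lengthen by αΔT L = 1.1×10⁻⁶ × 146 × 1900 = 0.3051 mm.
With a force P in the spring, the elastic change of the rod is PL/(AE) and that of the spring is P/k; compatibility requires their sum to equal δ_free.
P [ L/(AE) + 1/k ] = δ_free → P [ 1900/(2050×143×10³) + 1/(52×10³) ] = 0.3051.
P = 0.3051 / 2.571×10⁻⁵ = 11870 N.
Spring compression = P/k = 11870/(52×10³) = 0.2282 mm.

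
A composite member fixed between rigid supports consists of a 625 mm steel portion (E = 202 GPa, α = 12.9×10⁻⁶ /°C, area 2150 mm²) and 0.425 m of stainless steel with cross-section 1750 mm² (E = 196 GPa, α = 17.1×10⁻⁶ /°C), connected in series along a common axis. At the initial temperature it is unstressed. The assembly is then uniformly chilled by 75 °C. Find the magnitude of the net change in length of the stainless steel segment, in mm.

Free thermal contraction of the whole bar: Σ αᵢΔT Lᵢ = 12.9×10⁻⁶×75×625 + 17.1×10⁻⁶×75×425 = 1.15 mm.
The walls prevent any net length change, so an axial force P (same in every segment) develops. Compatibility: P · Σ Lᵢ/(AᵢEᵢ) = δ_free.
Σ Lᵢ/(AᵢEᵢ) = 625/(2150×202×10³) + 425/(1750×196×10³) = 2.678×10⁻⁶ mm/N.
Hence P = δ_free / Σ(L/AE) = 1.15/2.678×10⁻⁶ = 429.3 kN (tensile).
For the stainless steel segment, free thermal change = 17.1×10⁻⁶×75×425 = 0.5451 mm and elastic change from P = 429300×425/(1750×196×10³) = 0.5319 mm; these oppose, so the net change is 0.0131 mm (segment shortens).

|ΔL| ≈ 0.0131 mm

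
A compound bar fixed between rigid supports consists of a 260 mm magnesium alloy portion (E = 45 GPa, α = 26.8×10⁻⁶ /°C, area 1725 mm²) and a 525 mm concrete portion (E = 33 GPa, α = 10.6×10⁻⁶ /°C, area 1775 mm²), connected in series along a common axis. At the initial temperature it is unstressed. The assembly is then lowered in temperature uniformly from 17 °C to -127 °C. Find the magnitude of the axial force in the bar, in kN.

P ≈ 147 kN (tensile)

If the supports were absent, the total length change would be Σ αᵢΔT Lᵢ = 26.8×10⁻⁶×144×260 + 10.6×10⁻⁶×144×525 = 1.805 mm.
Since the ends are fixed, an axial force P builds up, equal in every segment, with P · Σ Lᵢ/(AᵢEᵢ) = δ_free.
Σ Lᵢ/(AᵢEᵢ) = 260/(1725×45×10³) + 525/(1775×33×10³) = 1.231×10⁻⁵ mm/N.
Hence P = δ_free / Σ(L/AE) = 1.805/1.231×10⁻⁵ = 146.6 kN (tensile).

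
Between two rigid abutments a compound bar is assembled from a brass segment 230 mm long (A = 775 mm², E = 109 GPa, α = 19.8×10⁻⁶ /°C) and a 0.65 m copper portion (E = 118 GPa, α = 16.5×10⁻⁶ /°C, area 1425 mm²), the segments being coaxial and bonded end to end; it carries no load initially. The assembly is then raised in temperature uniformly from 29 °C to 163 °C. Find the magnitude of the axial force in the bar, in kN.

P ≈ 311 kN (compressive)

Free thermal expansion of the whole bar: Σ αᵢΔT Lᵢ = 19.8×10⁻⁶×134×230 + 16.5×10⁻⁶×134×650 = 2.047 mm.
The walls prevent any net length change, so an axial force P (same in every segment) develops. Compatibility: P · Σ Lᵢ/(AᵢEᵢ) = δ_free.
The series flexibility is Σ Lᵢ/(AᵢEᵢ) = 230/(775×109×10³) + 650/(1425×118×10³) = 6.588×10⁻⁶ mm/N.
So P = 2.047 / 6.588×10⁻⁶ = 310.8 kN, compressive.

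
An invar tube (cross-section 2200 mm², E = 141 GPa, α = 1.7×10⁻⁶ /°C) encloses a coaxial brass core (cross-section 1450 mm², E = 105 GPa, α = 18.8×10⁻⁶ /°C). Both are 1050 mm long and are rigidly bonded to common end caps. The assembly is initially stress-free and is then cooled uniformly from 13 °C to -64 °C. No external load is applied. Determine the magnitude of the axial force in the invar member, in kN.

P ≈ 134 kN (compressive in the invar)

Both members must finish at the same length. With the larger α, the brass tends to over-contract; the plates restrain it, putting the brass in tension and the invar in compression. With no external load the two internal forces are equal and opposite, magnitude P.
Equating the net (thermal + elastic) strains gives |α₁ − α₂|·ΔT = P·[1/(A₁E₁) + 1/(A₂E₂)].
|α₁ − α₂|·ΔT = 17.1×10⁻⁶ × 77 = 0.001317.
1/(A₁E₁) + 1/(A₂E₂) = 1/(2200×141×10³) + 1/(1450×105×10³) = 9.792×10⁻⁹ N⁻¹.
So P = 0.001317 / 9.792×10⁻⁹ = 134.5 kN.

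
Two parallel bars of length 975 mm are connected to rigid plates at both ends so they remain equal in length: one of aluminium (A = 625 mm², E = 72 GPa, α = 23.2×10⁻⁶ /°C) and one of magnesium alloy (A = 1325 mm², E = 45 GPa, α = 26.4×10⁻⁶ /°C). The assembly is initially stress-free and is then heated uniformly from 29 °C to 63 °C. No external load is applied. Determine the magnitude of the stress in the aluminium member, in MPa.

Both members must finish at the same length. With the larger α, the magnesium alloy tends to over-expand; the plates restrain it, putting the magnesium alloy in compression and the aluminium in tension. With no external load the two internal forces are equal and opposite, magnitude P.
Compatibility of the two members (thermal + elastic change equal): (α₁ − α₂)ΔT = P·[1/(A₁E₁) + 1/(A₂E₂)].
|α₁ − α₂|·ΔT = 3.2×10⁻⁶ × 34 = 0.0001088.
1/(A₁E₁) + 1/(A₂E₂) = 1/(625×72×10³) + 1/(1325×45×10³) = 3.899×10⁻⁸ N⁻¹.
P = 0.0001088 / 3.899×10⁻⁸ = 2790 N = 2.79 kN.
σ_{aluminium} = P/A₁ = 2790/625 = 4.464 MPa, tensile.

σ ≈ 4.46 MPa (tensile)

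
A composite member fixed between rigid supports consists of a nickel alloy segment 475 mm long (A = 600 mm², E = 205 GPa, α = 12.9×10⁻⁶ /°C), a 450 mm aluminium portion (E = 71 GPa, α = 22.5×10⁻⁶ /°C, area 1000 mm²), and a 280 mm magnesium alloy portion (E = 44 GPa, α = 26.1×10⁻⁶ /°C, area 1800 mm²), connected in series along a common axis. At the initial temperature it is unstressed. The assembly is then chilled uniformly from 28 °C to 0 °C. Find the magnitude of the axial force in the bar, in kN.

P ≈ 48 kN (tensile)

If the supports were absent, the total length change would be Σ αᵢΔT Lᵢ = 12.9×10⁻⁶×28×475 + 22.5×10⁻⁶×28×450 + 26.1×10⁻⁶×28×280 = 0.6597 mm.
Since the ends are fixed, an axial force P builds up, equal in every segment, with P · Σ Lᵢ/(AᵢEᵢ) = δ_free.
Σ Lᵢ/(AᵢEᵢ) = 475/(600×205×10³) + 450/(1000×71×10³) + 280/(1800×44×10³) = 1.374×10⁻⁵ mm/N.
P = 0.6597 / 1.374×10⁻⁵ = 48030 N = 48.03 kN, tensile.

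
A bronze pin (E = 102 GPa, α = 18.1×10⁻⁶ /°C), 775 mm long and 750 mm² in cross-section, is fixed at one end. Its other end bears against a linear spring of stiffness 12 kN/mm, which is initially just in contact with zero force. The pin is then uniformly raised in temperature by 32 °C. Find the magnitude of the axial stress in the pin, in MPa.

Free thermal expansion: δ_free = αΔT L = 18.1×10⁻⁶ × 32 × 775 = 0.4489 mm.
Let P be the compressive force at the spring. The pin shortens elastically by PL/(AE) and the spring compresses by P/k; together these equal δ_free.
So P = δ_free / [L/(AE) + 1/k] = 0.4489 / [ 775/(750×102×10³) + 1/(12×10³) ].
P = 0.4489 / 9.346×10⁻⁵ = 4803 N.
σ = P/A = 4803/750 = 6.404 MPa.

σ ≈ 6.4 MPa (compressive)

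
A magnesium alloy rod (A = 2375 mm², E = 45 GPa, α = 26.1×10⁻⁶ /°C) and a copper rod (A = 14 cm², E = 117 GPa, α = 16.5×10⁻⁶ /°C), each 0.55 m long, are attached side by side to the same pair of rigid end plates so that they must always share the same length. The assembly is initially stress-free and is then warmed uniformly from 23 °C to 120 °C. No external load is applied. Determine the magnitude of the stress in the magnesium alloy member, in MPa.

σ ≈ 25.4 MPa (compressive)

Both members must finish at the same length. With the larger α, the magnesium alloy tends to over-expand; the plates restrain it, putting the magnesium alloy in compression and the copper in tension. With no external load the two internal forces are equal and opposite, magnitude P.
Equating the net (thermal + elastic) strains gives |α₁ − α₂|·ΔT = P·[1/(A₁E₁) + 1/(A₂E₂)].
|α₁ − α₂|·ΔT = 9.6×10⁻⁶ × 97 = 0.0009312.
1/(A₁E₁) + 1/(A₂E₂) = 1/(2375×45×10³) + 1/(1400×117×10³) = 1.546×10⁻⁸ N⁻¹.
So P = 0.0009312 / 1.546×10⁻⁸ = 60.23 kN.
σ_{magnesium alloy} = P/A₁ = 60230/2375 = 25.36 MPa, compressive.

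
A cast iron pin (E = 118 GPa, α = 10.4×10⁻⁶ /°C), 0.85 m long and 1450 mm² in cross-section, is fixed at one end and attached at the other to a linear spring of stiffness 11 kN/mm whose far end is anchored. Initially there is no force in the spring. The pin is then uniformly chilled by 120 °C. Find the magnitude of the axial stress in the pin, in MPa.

Free thermal contraction: δ_free = αΔT L = 10.4×10⁻⁶ × 120 × 850 = 1.061 mm.
Let P be the tensile force in the spring. The pin extends elastically by PL/(AE) and the spring stretches by P/k; together these equal δ_free.
P [ L/(AE) + 1/k ] = δ_free → P [ 850/(1450×118×10³) + 1/(11×10³) ] = 1.061.
P = 1.061 / 9.588×10⁻⁵ = 11060 N.
σ = P/A = 11060/1450 = 7.63 MPa.

σ ≈ 7.63 MPa (tensile)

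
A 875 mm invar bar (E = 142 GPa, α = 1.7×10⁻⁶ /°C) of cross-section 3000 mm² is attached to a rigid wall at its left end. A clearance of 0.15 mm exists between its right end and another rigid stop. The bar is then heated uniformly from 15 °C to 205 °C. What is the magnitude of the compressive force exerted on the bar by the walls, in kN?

P ≈ 64.6 kN

Free thermal elongation = αΔT L = 1.7×10⁻⁶ × 190 × 875 = 0.2826 mm.
This exceeds the 0.15 mm gap, so the wall pushes back. The portion of expansion that must be recovered elastically is δ_free − gap = 0.2826 − 0.15 = 0.1326 mm.
That suppressed elongation corresponds to σ = E·Δ/L = 142×10³ × 0.1326/875 = 21.52 MPa.
Force on the wall = σA = 21.52 × 3000 mm² = 64.57 kN.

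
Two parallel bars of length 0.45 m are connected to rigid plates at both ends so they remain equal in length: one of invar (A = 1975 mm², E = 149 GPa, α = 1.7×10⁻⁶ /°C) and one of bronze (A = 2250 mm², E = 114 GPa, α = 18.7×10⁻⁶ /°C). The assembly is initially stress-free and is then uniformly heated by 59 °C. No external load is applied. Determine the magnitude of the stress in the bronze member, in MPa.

The bronze has the larger α, so on heating it would change length more than the invar if both were free. The rigid plates force a common final length, so the bronze is put into compression and the invar into tension, with equal and opposite forces P (no external load).
Setting the final lengths equal and cancelling L: (α₁ − α₂)ΔT = P/(A₁E₁) + P/(A₂E₂).
|α₁ − α₂|·ΔT = 17×10⁻⁶ × 59 = 0.001003.
1/(A₁E₁) + 1/(A₂E₂) = 1/(1975×149×10³) + 1/(2250×114×10³) = 7.297×10⁻⁹ N⁻¹.
So P = 0.001003 / 7.297×10⁻⁹ = 137.5 kN.
σ_{bronze} = P/A₂ = 137500/2250 = 61.09 MPa, compressive.

σ ≈ 61.1 MPa (compressive)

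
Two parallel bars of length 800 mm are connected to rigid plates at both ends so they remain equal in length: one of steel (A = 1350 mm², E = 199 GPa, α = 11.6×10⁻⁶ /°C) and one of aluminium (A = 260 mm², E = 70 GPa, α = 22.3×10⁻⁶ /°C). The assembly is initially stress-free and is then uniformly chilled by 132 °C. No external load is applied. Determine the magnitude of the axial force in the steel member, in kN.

P ≈ 24.1 kN (compressive in the steel)

Equilibrium of a rigid end plate with no external load gives equal and opposite internal forces ±P in the two members. Since α_{aluminium} > α_{steel}, cooling drives the aluminium into tension and the steel into compression.
Compatibility of the two members (thermal + elastic change equal): (α₁ − α₂)ΔT = P·[1/(A₁E₁) + 1/(A₂E₂)].
|α₁ − α₂|·ΔT = 10.7×10⁻⁶ × 132 = 0.001412.
1/(A₁E₁) + 1/(A₂E₂) = 1/(1350×199×10³) + 1/(260×70×10³) = 5.867×10⁻⁸ N⁻¹.
So P = 0.001412 / 5.867×10⁻⁸ = 24.07 kN.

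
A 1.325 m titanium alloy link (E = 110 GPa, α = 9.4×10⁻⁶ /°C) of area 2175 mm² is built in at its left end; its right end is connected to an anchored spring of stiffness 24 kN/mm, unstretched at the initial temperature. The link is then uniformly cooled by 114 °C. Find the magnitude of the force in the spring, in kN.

If the spring were absent the link would shorten by αΔT L = 9.4×10⁻⁶ × 114 × 1325 = 1.42 mm.
Let P be the tensile force in the spring. The link extends elastically by PL/(AE) and the spring stretches by P/k; together these equal δ_free.
P [ L/(AE) + 1/k ] = δ_free → P [ 1325/(2175×110×10³) + 1/(24×10³) ] = 1.42.
P = 1.42 / 4.72×10⁻⁵ = 30080 N.

P ≈ 30.1 kN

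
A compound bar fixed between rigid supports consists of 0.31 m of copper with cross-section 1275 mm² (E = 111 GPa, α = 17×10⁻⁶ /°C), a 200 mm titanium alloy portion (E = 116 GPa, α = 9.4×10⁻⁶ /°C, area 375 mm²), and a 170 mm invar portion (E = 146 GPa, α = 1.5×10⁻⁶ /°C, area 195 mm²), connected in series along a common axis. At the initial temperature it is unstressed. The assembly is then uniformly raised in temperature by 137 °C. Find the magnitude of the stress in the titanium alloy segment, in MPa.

With the walls removed the bar would change length by δ_free = Σ αᵢΔT Lᵢ = 17×10⁻⁶×137×310 + 9.4×10⁻⁶×137×200 + 1.5×10⁻⁶×137×170 = 1.014 mm.
The rigid supports impose zero overall length change; the single axial force P common to all segments must satisfy P Σ Lᵢ/(AᵢEᵢ) = δ_free.
The series flexibility is Σ Lᵢ/(AᵢEᵢ) = 310/(1275×111×10³) + 200/(375×116×10³) + 170/(195×146×10³) = 1.276×10⁻⁵ mm/N.
So P = 1.014 / 1.276×10⁻⁵ = 79.51 kN, compressive.
σ_{titanium alloy} = P / A = 79510 / 375 = 212 MPa.

σ ≈ 212 MPa (compressive)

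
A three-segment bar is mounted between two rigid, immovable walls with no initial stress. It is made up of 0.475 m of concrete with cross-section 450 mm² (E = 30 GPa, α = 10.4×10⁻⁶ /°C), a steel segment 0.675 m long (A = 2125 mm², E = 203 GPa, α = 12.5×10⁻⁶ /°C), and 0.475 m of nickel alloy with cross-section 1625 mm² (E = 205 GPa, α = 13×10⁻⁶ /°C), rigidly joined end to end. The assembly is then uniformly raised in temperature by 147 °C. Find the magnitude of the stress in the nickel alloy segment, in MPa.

σ ≈ 46.3 MPa (compressive)

Free thermal expansion of the whole bar: Σ αᵢΔT Lᵢ = 10.4×10⁻⁶×147×475 + 12.5×10⁻⁶×147×675 + 13×10⁻⁶×147×475 = 2.874 mm.
The rigid supports impose zero overall length change; the single axial force P common to all segments must satisfy P Σ Lᵢ/(AᵢEᵢ) = δ_free.
The series flexibility is Σ Lᵢ/(AᵢEᵢ) = 475/(450×30×10³) + 675/(2125×203×10³) + 475/(1625×205×10³) = 3.818×10⁻⁵ mm/N.
So P = 2.874 / 3.818×10⁻⁵ = 75.29 kN, compressive.
σ_{nickel alloy} = P / A = 75290 / 1625 = 46.33 MPa.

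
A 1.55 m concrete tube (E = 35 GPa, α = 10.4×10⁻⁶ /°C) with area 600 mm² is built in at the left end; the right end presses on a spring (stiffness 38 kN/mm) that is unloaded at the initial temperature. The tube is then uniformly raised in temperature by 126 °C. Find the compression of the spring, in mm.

δ ≈ 0.534 mm

Free thermal expansion: δ_free = αΔT L = 10.4×10⁻⁶ × 126 × 1550 = 2.031 mm.
Let P be the compressive force at the spring. The tube shortens elastically by PL/(AE) and the spring compresses by P/k; together these equal δ_free.
P [ L/(AE) + 1/k ] = δ_free → P [ 1550/(600×35×10³) + 1/(38×10³) ] = 2.031.
P = 2.031 / 0.0001001 = 20290 N.
Spring compression = P/k = 20290/(38×10³) = 0.5338 mm.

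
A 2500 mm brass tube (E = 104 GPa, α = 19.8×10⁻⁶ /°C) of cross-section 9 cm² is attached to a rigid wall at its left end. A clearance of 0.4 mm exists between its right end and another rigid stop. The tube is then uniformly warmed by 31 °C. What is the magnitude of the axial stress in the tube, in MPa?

σ ≈ 47.2 MPa (compressive)

If the wall were absent the tube would grow by αΔT L = 19.8×10⁻⁶ × 31 × 2500 = 1.534 mm.
The gap closes (δ_free > 0.4 mm) and the wall then resists a further 1.534 − 0.4 = 1.135 mm of expansion.
That suppressed elongation corresponds to σ = E·Δ/L = 104×10³ × 1.135/2500 = 47.2 MPa.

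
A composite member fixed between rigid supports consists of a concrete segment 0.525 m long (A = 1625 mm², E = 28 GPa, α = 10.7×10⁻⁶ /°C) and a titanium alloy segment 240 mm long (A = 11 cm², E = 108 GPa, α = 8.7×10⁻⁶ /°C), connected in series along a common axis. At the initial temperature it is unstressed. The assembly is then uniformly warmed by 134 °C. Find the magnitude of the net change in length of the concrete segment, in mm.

|ΔL| ≈ 0.126 mm

If the supports were absent, the total length change would be Σ αᵢΔT Lᵢ = 10.7×10⁻⁶×134×525 + 8.7×10⁻⁶×134×240 = 1.033 mm.
The walls prevent any net length change, so an axial force P (same in every segment) develops. Compatibility: P · Σ Lᵢ/(AᵢEᵢ) = δ_free.
Σ Lᵢ/(AᵢEᵢ) = 525/(1625×28×10³) + 240/(1100×108×10³) = 1.356×10⁻⁵ mm/N.
P = 1.033 / 1.356×10⁻⁵ = 76150 N = 76.15 kN, compressive.
For the concrete segment, free thermal change = 10.7×10⁻⁶×134×525 = 0.7527 mm and elastic change from P = 76150×525/(1625×28×10³) = 0.8787 mm; these oppose, so the net change is 0.126 mm (segment shortens).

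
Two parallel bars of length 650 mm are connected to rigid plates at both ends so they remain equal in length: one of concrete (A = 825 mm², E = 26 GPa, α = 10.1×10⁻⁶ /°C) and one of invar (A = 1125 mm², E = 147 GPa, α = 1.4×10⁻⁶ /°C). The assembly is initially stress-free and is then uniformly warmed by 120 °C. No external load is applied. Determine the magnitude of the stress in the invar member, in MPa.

Equilibrium of a rigid end plate with no external load gives equal and opposite internal forces ±P in the two members. Since α_{concrete} > α_{invar}, heating drives the concrete into compression and the invar into tension.
Compatibility of the two members (thermal + elastic change equal): (α₁ − α₂)ΔT = P·[1/(A₁E₁) + 1/(A₂E₂)].
|α₁ − α₂|·ΔT = 8.7×10⁻⁶ × 120 = 0.001044.
1/(A₁E₁) + 1/(A₂E₂) = 1/(825×26×10³) + 1/(1125×147×10³) = 5.267×10⁻⁸ N⁻¹.
P = 0.001044 / 5.267×10⁻⁸ = 19820 N = 19.82 kN.
σ_{invar} = P/A₂ = 19820/1125 = 17.62 MPa, tensile.

σ ≈ 17.6 MPa (tensile)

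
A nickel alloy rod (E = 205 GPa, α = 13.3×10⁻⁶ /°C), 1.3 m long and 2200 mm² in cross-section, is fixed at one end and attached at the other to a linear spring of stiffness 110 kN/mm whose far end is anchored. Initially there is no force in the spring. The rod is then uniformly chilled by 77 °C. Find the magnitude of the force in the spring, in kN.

If the spring were absent the rod would shorten by αΔT L = 13.3×10⁻⁶ × 77 × 1300 = 1.331 mm.
With a force P in the spring, the elastic change of the rod is PL/(AE) and that of the spring is P/k; compatibility requires their sum to equal δ_free.
So P = δ_free / [L/(AE) + 1/k] = 1.331 / [ 1300/(2200×205×10³) + 1/(110×10³) ].
P = 1.331 / 1.197×10⁻⁵ = 111200 N.

P ≈ 111 kN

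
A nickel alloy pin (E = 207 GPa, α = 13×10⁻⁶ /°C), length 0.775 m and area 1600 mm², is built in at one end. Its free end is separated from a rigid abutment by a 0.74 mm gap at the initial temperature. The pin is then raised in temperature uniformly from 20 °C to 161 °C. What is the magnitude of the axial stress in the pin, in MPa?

Unrestrained expansion: δ_free = αΔT L = 13×10⁻⁶ × 141 × 775 = 1.421 mm.
This exceeds the 0.74 mm gap, so the wall pushes back. The portion of expansion that must be recovered elastically is δ_free − gap = 1.421 − 0.74 = 0.6806 mm.
Compatibility: PL/(AE) = 0.6806 mm, so σ = P/A = E × (0.6806/775) = 181.8 MPa.

σ ≈ 182 MPa (compressive)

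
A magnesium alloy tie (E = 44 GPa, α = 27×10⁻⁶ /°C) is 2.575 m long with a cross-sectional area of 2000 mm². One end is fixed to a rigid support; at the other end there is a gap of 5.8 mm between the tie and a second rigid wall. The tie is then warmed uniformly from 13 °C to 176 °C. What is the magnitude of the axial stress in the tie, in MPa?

σ ≈ 94.5 MPa (compressive)

Free thermal elongation = αΔT L = 27×10⁻⁶ × 163 × 2575 = 11.33 mm.
After closing the 5.8 mm clearance, 11.33 − 5.8 = 5.533 mm of expansion remains to be suppressed by the wall.
So σ = E(δ_free − g)/L = 44×10³ × 5.533/2575 = 94.54 MPa.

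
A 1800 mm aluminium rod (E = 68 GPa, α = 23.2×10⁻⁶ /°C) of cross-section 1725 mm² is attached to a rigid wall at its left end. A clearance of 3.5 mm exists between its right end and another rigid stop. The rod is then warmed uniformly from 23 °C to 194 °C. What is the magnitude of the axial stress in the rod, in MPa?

σ ≈ 138 MPa (compressive)

Free thermal elongation = αΔT L = 23.2×10⁻⁶ × 171 × 1800 = 7.141 mm.
After closing the 3.5 mm clearance, 7.141 − 3.5 = 3.641 mm of expansion remains to be suppressed by the wall.
So σ = E(δ_free − g)/L = 68×10³ × 3.641/1800 = 137.5 MPa.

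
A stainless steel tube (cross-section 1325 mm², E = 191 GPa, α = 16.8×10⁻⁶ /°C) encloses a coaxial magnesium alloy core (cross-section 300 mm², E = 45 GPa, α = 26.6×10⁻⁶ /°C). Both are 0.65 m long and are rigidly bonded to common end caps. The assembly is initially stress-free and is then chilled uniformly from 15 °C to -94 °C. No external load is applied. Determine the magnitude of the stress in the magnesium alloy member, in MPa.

Both members must finish at the same length. With the larger α, the magnesium alloy tends to over-contract; the plates restrain it, putting the magnesium alloy in tension and the stainless steel in compression. With no external load the two internal forces are equal and opposite, magnitude P.
Compatibility of the two members (thermal + elastic change equal): (α₁ − α₂)ΔT = P·[1/(A₁E₁) + 1/(A₂E₂)].
|α₁ − α₂|·ΔT = 9.8×10⁻⁶ × 109 = 0.001068.
1/(A₁E₁) + 1/(A₂E₂) = 1/(1325×191×10³) + 1/(300×45×10³) = 7.803×10⁻⁸ N⁻¹.
So P = 0.001068 / 7.803×10⁻⁸ = 13.69 kN.
σ_{magnesium alloy} = P/A₂ = 13690/300 = 45.63 MPa, tensile.

σ ≈ 45.6 MPa (tensile)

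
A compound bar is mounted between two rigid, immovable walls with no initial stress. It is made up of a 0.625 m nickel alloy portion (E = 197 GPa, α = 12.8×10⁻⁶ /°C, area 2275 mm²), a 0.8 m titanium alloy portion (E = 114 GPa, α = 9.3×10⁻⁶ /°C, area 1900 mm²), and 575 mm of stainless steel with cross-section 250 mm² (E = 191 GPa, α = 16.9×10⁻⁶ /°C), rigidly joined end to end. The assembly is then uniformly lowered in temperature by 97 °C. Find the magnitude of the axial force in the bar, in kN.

P ≈ 142 kN (tensile)

With the walls removed the bar would change length by δ_free = Σ αᵢΔT Lᵢ = 12.8×10⁻⁶×97×625 + 9.3×10⁻⁶×97×800 + 16.9×10⁻⁶×97×575 = 2.44 mm.
The rigid supports impose zero overall length change; the single axial force P common to all segments must satisfy P Σ Lᵢ/(AᵢEᵢ) = δ_free.
The series flexibility is Σ Lᵢ/(AᵢEᵢ) = 625/(2275×197×10³) + 800/(1900×114×10³) + 575/(250×191×10³) = 1.713×10⁻⁵ mm/N.
P = 2.44 / 1.713×10⁻⁵ = 142500 N = 142.5 kN, tensile.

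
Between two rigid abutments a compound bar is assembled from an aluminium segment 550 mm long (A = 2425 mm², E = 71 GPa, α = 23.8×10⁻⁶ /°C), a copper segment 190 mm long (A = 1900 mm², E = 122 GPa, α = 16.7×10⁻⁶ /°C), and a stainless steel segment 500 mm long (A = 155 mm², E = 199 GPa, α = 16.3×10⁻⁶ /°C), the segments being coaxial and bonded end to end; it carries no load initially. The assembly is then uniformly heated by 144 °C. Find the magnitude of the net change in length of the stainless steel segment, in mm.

|ΔL| ≈ 1.64 mm

With the walls removed the bar would change length by δ_free = Σ αᵢΔT Lᵢ = 23.8×10⁻⁶×144×550 + 16.7×10⁻⁶×144×190 + 16.3×10⁻⁶×144×500 = 3.515 mm.
Since the ends are fixed, an axial force P builds up, equal in every segment, with P · Σ Lᵢ/(AᵢEᵢ) = δ_free.
The series flexibility is Σ Lᵢ/(AᵢEᵢ) = 550/(2425×71×10³) + 190/(1900×122×10³) + 500/(155×199×10³) = 2.022×10⁻⁵ mm/N.
So P = 3.515 / 2.022×10⁻⁵ = 173.8 kN, compressive.
For the stainless steel segment, free thermal change = 16.3×10⁻⁶×144×500 = 1.174 mm and elastic change from P = 173800×500/(155×199×10³) = 2.818 mm; these oppose, so the net change is 1.64 mm (segment shortens).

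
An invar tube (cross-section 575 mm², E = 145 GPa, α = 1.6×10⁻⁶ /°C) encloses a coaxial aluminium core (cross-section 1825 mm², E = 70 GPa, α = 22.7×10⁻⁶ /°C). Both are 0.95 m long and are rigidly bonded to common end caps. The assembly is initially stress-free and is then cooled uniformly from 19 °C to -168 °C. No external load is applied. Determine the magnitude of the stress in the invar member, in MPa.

The aluminium has the larger α, so on cooling it would change length more than the invar if both were free. The rigid plates force a common final length, so the aluminium is put into tension and the invar into compression, with equal and opposite forces P (no external load).
Equating the net (thermal + elastic) strains gives |α₁ − α₂|·ΔT = P·[1/(A₁E₁) + 1/(A₂E₂)].
|α₁ − α₂|·ΔT = 21.1×10⁻⁶ × 187 = 0.003946.
1/(A₁E₁) + 1/(A₂E₂) = 1/(575×145×10³) + 1/(1825×70×10³) = 1.982×10⁻⁸ N⁻¹.
P = 0.003946 / 1.982×10⁻⁸ = 199100 N = 199.1 kN.
σ_{invar} = P/A₁ = 199100/575 = 346.2 MPa, compressive.

σ ≈ 346 MPa (compressive)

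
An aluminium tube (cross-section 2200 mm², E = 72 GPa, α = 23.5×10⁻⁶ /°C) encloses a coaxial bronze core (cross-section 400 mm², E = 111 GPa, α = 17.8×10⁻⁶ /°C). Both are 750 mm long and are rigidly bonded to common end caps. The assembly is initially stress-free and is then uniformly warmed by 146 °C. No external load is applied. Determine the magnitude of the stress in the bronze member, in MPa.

σ ≈ 72.2 MPa (tensile)

Both members must finish at the same length. With the larger α, the aluminium tends to over-expand; the plates restrain it, putting the aluminium in compression and the bronze in tension. With no external load the two internal forces are equal and opposite, magnitude P.
Compatibility of the two members (thermal + elastic change equal): (α₁ − α₂)ΔT = P·[1/(A₁E₁) + 1/(A₂E₂)].
|α₁ − α₂|·ΔT = 5.7×10⁻⁶ × 146 = 0.0008322.
1/(A₁E₁) + 1/(A₂E₂) = 1/(2200×72×10³) + 1/(400×111×10³) = 2.884×10⁻⁸ N⁻¹.
P = 0.0008322 / 2.884×10⁻⁸ = 28860 N = 28.86 kN.
σ_{bronze} = P/A₂ = 28860/400 = 72.15 MPa, tensile.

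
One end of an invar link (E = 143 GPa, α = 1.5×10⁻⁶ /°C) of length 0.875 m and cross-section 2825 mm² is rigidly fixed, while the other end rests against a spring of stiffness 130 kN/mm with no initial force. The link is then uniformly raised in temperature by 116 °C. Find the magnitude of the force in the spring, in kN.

P ≈ 15.4 kN

If the spring were absent the link would lengthen by αΔT L = 1.5×10⁻⁶ × 116 × 875 = 0.1522 mm.
With a force P in the spring, the elastic change of the link is PL/(AE) and that of the spring is P/k; compatibility requires their sum to equal δ_free.
P [ L/(AE) + 1/k ] = δ_free → P [ 875/(2825×143×10³) + 1/(130×10³) ] = 0.1522.
P = 0.1522 / 9.858×10⁻⁶ = 15440 N.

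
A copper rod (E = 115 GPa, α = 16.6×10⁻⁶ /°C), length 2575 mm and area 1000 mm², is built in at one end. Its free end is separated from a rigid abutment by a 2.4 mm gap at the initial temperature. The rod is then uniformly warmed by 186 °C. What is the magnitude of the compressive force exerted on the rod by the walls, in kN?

Unrestrained expansion: δ_free = αΔT L = 16.6×10⁻⁶ × 186 × 2575 = 7.951 mm.
The gap closes (δ_free > 2.4 mm) and the wall then resists a further 7.951 − 2.4 = 5.551 mm of expansion.
So σ = E(δ_free − g)/L = 115×10³ × 5.551/2575 = 247.9 MPa.
P = σA = 247.9 × 1000 = 247.9 kN.

P ≈ 248 kN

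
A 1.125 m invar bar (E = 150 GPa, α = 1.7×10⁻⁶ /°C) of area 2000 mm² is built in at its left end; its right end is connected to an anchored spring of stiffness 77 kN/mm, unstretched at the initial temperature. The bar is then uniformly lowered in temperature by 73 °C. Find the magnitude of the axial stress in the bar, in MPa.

σ ≈ 4.17 MPa (tensile)

The unrestrained thermal change is αΔT L = 1.7×10⁻⁶ × 73 × 1125 = 0.1396 mm.
With a force P in the spring, the elastic change of the bar is PL/(AE) and that of the spring is P/k; compatibility requires their sum to equal δ_free.
P [ L/(AE) + 1/k ] = δ_free → P [ 1125/(2000×150×10³) + 1/(77×10³) ] = 0.1396.
P = 0.1396 / 1.674×10⁻⁵ = 8342 N.
σ = P/A = 8342/2000 = 4.171 MPa.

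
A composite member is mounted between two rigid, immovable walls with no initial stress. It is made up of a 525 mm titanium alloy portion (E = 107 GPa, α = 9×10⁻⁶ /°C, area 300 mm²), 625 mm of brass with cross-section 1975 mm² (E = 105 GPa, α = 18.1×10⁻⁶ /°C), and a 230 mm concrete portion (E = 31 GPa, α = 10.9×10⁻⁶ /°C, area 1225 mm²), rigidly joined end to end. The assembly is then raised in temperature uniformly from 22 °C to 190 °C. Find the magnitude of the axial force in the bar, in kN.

P ≈ 123 kN (compressive)

Free thermal expansion of the whole bar: Σ αᵢΔT Lᵢ = 9×10⁻⁶×168×525 + 18.1×10⁻⁶×168×625 + 10.9×10⁻⁶×168×230 = 3.115 mm.
The walls prevent any net length change, so an axial force P (same in every segment) develops. Compatibility: P · Σ Lᵢ/(AᵢEᵢ) = δ_free.
Σ Lᵢ/(AᵢEᵢ) = 525/(300×107×10³) + 625/(1975×105×10³) + 230/(1225×31×10³) = 2.543×10⁻⁵ mm/N.
P = 3.115 / 2.543×10⁻⁵ = 122500 N = 122.5 kN, compressive.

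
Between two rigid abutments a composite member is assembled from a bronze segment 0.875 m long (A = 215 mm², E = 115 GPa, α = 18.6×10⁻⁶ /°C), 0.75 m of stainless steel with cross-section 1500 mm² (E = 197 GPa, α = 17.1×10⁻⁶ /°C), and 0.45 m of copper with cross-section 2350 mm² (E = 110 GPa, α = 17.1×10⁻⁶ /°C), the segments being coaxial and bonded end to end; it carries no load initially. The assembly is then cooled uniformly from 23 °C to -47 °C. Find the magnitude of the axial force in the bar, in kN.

P ≈ 64.9 kN (tensile)

Free thermal contraction of the whole bar: Σ αᵢΔT Lᵢ = 18.6×10⁻⁶×70×875 + 17.1×10⁻⁶×70×750 + 17.1×10⁻⁶×70×450 = 2.576 mm.
Since the ends are fixed, an axial force P builds up, equal in every segment, with P · Σ Lᵢ/(AᵢEᵢ) = δ_free.
The series flexibility is Σ Lᵢ/(AᵢEᵢ) = 875/(215×115×10³) + 750/(1500×197×10³) + 450/(2350×110×10³) = 3.967×10⁻⁵ mm/N.
P = 2.576 / 3.967×10⁻⁵ = 64930 N = 64.93 kN, tensile.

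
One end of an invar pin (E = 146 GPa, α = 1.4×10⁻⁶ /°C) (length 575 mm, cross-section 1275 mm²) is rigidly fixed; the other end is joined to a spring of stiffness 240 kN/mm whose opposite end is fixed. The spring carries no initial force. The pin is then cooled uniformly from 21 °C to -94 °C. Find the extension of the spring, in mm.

If the spring were absent the pin would shorten by αΔT L = 1.4×10⁻⁶ × 115 × 575 = 0.09257 mm.
With a force P in the spring, the elastic change of the pin is PL/(AE) and that of the spring is P/k; compatibility requires their sum to equal δ_free.
So P = δ_free / [L/(AE) + 1/k] = 0.09257 / [ 575/(1275×146×10³) + 1/(240×10³) ].
P = 0.09257 / 7.256×10⁻⁶ = 12760 N.
Spring extension = P/k = 12760/(240×10³) = 0.05316 mm.

δ ≈ 0.0532 mm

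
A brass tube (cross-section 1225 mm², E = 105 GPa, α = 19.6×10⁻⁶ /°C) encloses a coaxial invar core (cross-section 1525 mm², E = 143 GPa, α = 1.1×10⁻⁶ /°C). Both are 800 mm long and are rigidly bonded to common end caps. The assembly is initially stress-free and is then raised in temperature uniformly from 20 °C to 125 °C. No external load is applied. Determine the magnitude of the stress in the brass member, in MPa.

Equilibrium of a rigid end plate with no external load gives equal and opposite internal forces ±P in the two members. Since α_{brass} > α_{invar}, heating drives the brass into compression and the invar into tension.
Setting the final lengths equal and cancelling L: (α₁ − α₂)ΔT = P/(A₁E₁) + P/(A₂E₂).
|α₁ − α₂|·ΔT = 18.5×10⁻⁶ × 105 = 0.001942.
1/(A₁E₁) + 1/(A₂E₂) = 1/(1225×105×10³) + 1/(1525×143×10³) = 1.236×10⁻⁸ N⁻¹.
P = 0.001942 / 1.236×10⁻⁸ = 157200 N = 157.2 kN.
σ_{brass} = P/A₁ = 157200/1225 = 128.3 MPa, compressive.

σ ≈ 128 MPa (compressive)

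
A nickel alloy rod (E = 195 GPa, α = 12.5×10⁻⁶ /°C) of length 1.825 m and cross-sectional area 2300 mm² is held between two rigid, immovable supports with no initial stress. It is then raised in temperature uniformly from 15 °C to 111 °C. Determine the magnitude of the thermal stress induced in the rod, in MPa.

σ ≈ 234 MPa (compressive)

The supports are rigid, so the total axial strain is zero. The restrained thermal strain is ε = αΔT = 12.5×10⁻⁶ × 96 = 1200×10⁻⁶.
Hence σ = E·αΔT = 195×10³ × 1200×10⁻⁶ = 234 MPa, compressive.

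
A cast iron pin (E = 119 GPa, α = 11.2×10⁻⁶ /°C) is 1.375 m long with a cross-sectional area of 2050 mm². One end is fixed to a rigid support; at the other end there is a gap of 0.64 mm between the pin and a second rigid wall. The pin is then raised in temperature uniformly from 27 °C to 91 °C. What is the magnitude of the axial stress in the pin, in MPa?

σ ≈ 29.9 MPa (compressive)

If the wall were absent the pin would grow by αΔT L = 11.2×10⁻⁶ × 64 × 1375 = 0.9856 mm.
The gap closes (δ_free > 0.64 mm) and the wall then resists a further 0.9856 − 0.64 = 0.3456 mm of expansion.
That suppressed elongation corresponds to σ = E·Δ/L = 119×10³ × 0.3456/1375 = 29.91 MPa.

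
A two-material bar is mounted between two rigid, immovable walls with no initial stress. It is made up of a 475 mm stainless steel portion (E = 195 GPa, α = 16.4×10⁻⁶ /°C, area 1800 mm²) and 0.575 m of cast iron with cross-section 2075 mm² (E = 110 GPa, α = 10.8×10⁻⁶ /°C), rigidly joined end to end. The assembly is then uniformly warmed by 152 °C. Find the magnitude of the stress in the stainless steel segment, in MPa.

σ ≈ 305 MPa (compressive)

Free thermal expansion of the whole bar: Σ αᵢΔT Lᵢ = 16.4×10⁻⁶×152×475 + 10.8×10⁻⁶×152×575 = 2.128 mm.
The walls prevent any net length change, so an axial force P (same in every segment) develops. Compatibility: P · Σ Lᵢ/(AᵢEᵢ) = δ_free.
The series flexibility is Σ Lᵢ/(AᵢEᵢ) = 475/(1800×195×10³) + 575/(2075×110×10³) = 3.872×10⁻⁶ mm/N.
P = 2.128 / 3.872×10⁻⁶ = 549500 N = 549.5 kN, compressive.
σ_{stainless steel} = P / A = 549500 / 1800 = 305.3 MPa.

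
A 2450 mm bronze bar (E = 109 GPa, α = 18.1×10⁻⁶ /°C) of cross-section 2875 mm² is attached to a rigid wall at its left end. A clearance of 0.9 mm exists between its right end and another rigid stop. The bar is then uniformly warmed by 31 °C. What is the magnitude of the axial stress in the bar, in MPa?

Unrestrained expansion: δ_free = αΔT L = 18.1×10⁻⁶ × 31 × 2450 = 1.375 mm.
This exceeds the 0.9 mm gap, so the wall pushes back. The portion of expansion that must be recovered elastically is δ_free − gap = 1.375 − 0.9 = 0.4747 mm.
That suppressed elongation corresponds to σ = E·Δ/L = 109×10³ × 0.4747/2450 = 21.12 MPa.

σ ≈ 21.1 MPa (compressive)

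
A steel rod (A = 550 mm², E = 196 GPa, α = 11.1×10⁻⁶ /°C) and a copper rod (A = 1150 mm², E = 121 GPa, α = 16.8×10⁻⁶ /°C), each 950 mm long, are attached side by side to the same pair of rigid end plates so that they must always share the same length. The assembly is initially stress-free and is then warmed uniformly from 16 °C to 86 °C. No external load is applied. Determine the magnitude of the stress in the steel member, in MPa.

σ ≈ 44.1 MPa (tensile)

The copper has the larger α, so on heating it would change length more than the steel if both were free. The rigid plates force a common final length, so the copper is put into compression and the steel into tension, with equal and opposite forces P (no external load).
Compatibility of the two members (thermal + elastic change equal): (α₁ − α₂)ΔT = P·[1/(A₁E₁) + 1/(A₂E₂)].
|α₁ − α₂|·ΔT = 5.7×10⁻⁶ × 70 = 0.000399.
1/(A₁E₁) + 1/(A₂E₂) = 1/(550×196×10³) + 1/(1150×121×10³) = 1.646×10⁻⁸ N⁻¹.
P = 0.000399 / 1.646×10⁻⁸ = 24240 N = 24.24 kN.
σ_{steel} = P/A₁ = 24240/550 = 44.07 MPa, tensile.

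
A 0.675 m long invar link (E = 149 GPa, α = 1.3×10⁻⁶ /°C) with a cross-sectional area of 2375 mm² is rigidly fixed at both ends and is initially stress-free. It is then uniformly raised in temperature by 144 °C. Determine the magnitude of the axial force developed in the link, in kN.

The ends cannot move, so σ = EαΔT = 149×10³ × 1.3×10⁻⁶ × 144 = 27.89 MPa.
Then P = σA = 27.89 × 2375 mm² = 66.25 kN, compressive.

P ≈ 66.2 kN (compressive)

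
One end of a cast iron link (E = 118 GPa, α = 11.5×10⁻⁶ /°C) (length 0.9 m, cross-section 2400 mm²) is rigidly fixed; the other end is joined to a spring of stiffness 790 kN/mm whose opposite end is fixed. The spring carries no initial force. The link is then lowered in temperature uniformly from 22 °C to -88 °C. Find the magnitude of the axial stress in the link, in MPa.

σ ≈ 107 MPa (tensile)

If the spring were absent the link would shorten by αΔT L = 11.5×10⁻⁶ × 110 × 900 = 1.139 mm.
With a force P in the spring, the elastic change of the link is PL/(AE) and that of the spring is P/k; compatibility requires their sum to equal δ_free.
So P = δ_free / [L/(AE) + 1/k] = 1.139 / [ 900/(2400×118×10³) + 1/(790×10³) ].
P = 1.139 / 4.444×10⁻⁶ = 256200 N.
σ = P/A = 256200/2400 = 106.8 MPa.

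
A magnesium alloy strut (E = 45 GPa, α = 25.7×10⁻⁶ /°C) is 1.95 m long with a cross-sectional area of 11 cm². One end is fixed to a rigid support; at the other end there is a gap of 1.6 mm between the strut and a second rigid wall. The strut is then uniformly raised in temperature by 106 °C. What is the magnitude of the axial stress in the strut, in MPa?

σ ≈ 85.7 MPa (compressive)

Unrestrained expansion: δ_free = αΔT L = 25.7×10⁻⁶ × 106 × 1950 = 5.312 mm.
After closing the 1.6 mm clearance, 5.312 − 1.6 = 3.712 mm of expansion remains to be suppressed by the wall.
That suppressed elongation corresponds to σ = E·Δ/L = 45×10³ × 3.712/1950 = 85.67 MPa.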